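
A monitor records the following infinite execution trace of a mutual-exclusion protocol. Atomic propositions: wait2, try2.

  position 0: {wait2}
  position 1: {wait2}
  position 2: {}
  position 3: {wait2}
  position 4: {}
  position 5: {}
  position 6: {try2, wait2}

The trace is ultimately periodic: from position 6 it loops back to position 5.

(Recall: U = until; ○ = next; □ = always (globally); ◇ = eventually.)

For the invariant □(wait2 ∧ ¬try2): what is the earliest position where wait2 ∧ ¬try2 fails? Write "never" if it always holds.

Check wait2 ∧ ¬try2 at each position in order: 0 ✓, 1 ✓.
At position 2 the labels are {}, so wait2 ∧ ¬try2 is false there. This is the first violation.

2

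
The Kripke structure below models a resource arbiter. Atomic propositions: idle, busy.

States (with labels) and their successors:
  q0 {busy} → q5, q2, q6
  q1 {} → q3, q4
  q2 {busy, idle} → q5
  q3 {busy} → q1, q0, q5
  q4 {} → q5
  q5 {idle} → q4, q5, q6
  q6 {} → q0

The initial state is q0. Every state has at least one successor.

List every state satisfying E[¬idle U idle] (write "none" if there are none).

States satisfying ¬idle: {q0, q1, q3, q4, q6}.
States satisfying idle: {q2, q5}.
States satisfying E[¬idle U idle]: {q0, q1, q2, q3, q4, q5, q6}.

{q0, q1, q2, q3, q4, q5, q6}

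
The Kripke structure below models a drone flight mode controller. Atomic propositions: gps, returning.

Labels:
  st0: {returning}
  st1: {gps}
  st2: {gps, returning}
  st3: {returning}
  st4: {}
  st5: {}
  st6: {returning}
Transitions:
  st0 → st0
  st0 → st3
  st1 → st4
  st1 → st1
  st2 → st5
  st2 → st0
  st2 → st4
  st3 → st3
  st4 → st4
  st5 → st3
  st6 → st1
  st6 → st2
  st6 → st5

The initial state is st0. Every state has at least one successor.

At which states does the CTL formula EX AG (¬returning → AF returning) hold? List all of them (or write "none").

{st0, st2, st3, st5, st6}

States satisfying AG (¬returning → AF returning): {st0, st3, st5}.
States satisfying EX AG (¬returning → AF returning): {st0, st2, st3, st5, st6}.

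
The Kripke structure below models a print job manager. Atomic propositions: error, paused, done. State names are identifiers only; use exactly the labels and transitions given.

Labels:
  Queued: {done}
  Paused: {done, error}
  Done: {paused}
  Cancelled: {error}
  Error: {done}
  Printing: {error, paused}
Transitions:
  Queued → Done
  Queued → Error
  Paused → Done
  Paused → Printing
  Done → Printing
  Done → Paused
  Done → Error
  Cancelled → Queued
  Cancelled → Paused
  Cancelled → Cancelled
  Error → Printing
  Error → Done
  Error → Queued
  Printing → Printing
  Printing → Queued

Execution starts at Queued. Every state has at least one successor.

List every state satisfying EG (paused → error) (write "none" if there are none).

{Queued, Paused, Cancelled, Error, Printing}

States satisfying paused → error: {Queued, Paused, Cancelled, Error, Printing}.
States satisfying EG (paused → error): {Queued, Paused, Cancelled, Error, Printing}.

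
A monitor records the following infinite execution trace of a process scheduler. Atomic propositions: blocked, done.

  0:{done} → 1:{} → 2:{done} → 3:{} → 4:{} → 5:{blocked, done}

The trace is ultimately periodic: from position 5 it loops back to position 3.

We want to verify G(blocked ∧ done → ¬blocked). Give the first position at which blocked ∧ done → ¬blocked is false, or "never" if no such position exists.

Check blocked ∧ done → ¬blocked at each position in order: 0 ✓, 1 ✓, 2 ✓, 3 ✓, 4 ✓.
At position 5 the labels are {blocked, done}, so blocked ∧ done → ¬blocked is false there. This is the first violation.

5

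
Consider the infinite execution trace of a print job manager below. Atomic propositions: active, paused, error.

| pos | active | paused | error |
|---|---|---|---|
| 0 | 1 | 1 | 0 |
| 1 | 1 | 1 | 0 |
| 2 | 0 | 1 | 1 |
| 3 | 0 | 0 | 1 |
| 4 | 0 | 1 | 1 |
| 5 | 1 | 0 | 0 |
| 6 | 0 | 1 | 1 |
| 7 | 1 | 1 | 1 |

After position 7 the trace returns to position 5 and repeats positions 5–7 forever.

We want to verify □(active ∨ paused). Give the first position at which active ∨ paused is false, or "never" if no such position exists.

Check active ∨ paused at each position in order: 0 ✓, 1 ✓, 2 ✓.
At position 3 the labels are {error}, so active ∨ paused is false there. This is the first violation.

3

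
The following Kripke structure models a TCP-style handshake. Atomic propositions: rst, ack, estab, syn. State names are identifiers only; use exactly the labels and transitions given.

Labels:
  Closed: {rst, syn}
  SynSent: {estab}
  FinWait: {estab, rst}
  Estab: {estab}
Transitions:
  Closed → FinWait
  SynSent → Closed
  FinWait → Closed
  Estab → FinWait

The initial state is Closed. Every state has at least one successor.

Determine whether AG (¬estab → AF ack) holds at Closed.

States satisfying ¬estab → AF ack: {SynSent, FinWait, Estab}.
States satisfying AG (¬estab → AF ack): ∅.
Closed is reachable from Closed and violates ¬estab → AF ack, so AG fails at Closed.
Closed ∉ Sat(AG (¬estab → AF ack)).

Does not hold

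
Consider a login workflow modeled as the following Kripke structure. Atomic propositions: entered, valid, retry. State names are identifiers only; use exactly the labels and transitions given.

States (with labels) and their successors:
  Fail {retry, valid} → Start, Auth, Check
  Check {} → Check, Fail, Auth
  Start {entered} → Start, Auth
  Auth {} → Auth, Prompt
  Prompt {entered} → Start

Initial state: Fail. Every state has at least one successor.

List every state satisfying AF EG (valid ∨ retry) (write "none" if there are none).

States satisfying EG (valid ∨ retry): ∅.
States satisfying AF EG (valid ∨ retry): ∅.

none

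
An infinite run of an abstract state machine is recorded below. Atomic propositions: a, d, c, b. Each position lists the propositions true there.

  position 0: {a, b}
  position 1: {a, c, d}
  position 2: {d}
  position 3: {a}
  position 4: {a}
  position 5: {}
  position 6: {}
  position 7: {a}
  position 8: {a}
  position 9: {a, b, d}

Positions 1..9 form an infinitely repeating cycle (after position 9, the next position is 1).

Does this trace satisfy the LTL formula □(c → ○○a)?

c → ○○a holds at every position 0..9, and those are all positions ever visited, so □(c → ○○a) holds.
Positions where c holds: 1.
Check ○○a at each: 1→ok.

Holds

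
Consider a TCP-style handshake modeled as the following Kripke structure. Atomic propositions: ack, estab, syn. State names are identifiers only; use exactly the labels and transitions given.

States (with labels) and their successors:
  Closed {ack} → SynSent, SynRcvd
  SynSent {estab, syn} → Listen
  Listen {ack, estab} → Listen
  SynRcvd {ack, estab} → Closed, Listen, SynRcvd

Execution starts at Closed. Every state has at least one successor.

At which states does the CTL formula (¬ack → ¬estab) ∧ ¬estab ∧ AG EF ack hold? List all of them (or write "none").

{Closed}

States satisfying ¬ack: {SynSent}.
States satisfying ¬estab: {Closed}.
States satisfying ¬ack → ¬estab: {Closed, Listen, SynRcvd}.
States satisfying (¬ack → ¬estab) ∧ ¬estab: {Closed}.
States satisfying EF ack: {Closed, SynSent, Listen, SynRcvd}.
States satisfying AG EF ack: {Closed, SynSent, Listen, SynRcvd}.
States satisfying (¬ack → ¬estab) ∧ ¬estab ∧ AG EF ack: {Closed}.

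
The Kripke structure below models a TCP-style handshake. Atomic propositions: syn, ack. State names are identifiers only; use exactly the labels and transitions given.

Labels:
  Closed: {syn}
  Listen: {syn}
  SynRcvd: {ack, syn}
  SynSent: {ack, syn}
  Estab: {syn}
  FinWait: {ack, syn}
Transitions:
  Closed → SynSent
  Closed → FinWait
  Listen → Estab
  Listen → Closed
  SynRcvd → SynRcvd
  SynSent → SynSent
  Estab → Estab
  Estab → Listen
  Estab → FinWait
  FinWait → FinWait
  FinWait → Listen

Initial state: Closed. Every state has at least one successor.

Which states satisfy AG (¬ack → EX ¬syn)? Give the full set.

States satisfying ¬ack → EX ¬syn: {SynRcvd, SynSent, FinWait}.
States satisfying AG (¬ack → EX ¬syn): {SynRcvd, SynSent}.

{SynRcvd, SynSent}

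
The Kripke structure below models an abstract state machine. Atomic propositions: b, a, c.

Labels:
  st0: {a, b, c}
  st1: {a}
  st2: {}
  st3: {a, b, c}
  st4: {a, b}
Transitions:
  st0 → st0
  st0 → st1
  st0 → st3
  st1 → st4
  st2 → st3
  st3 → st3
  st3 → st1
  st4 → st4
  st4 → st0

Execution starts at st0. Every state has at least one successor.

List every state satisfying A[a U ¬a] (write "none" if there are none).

{st2}

States satisfying a: {st0, st1, st3, st4}.
States satisfying ¬a: {st2}.
States satisfying A[a U ¬a]: {st2}.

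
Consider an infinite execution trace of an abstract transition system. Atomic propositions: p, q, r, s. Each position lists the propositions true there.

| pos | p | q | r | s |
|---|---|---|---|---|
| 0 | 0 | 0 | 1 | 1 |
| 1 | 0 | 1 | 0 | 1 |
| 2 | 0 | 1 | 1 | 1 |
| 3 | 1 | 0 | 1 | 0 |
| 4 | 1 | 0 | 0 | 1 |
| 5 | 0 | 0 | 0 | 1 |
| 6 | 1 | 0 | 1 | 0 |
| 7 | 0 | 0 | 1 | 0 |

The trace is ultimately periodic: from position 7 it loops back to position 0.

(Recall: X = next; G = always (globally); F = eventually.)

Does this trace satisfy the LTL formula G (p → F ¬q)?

Satisfied

p → F ¬q holds at every position 0..7, and those are all positions ever visited, so G (p → F ¬q) holds.
Positions where p holds: 3, 4, 6.
Check F ¬q at each: 3→ok, 4→ok, 6→ok.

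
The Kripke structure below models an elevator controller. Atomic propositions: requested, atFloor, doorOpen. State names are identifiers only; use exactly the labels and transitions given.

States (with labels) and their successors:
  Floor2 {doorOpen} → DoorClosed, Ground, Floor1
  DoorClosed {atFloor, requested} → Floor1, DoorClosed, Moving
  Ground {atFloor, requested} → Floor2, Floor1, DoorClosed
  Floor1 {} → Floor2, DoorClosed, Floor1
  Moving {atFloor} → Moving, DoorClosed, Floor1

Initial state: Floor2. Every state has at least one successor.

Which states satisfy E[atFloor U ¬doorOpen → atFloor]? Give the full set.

States satisfying atFloor: {DoorClosed, Ground, Moving}.
States satisfying ¬doorOpen → atFloor: {Floor2, DoorClosed, Ground, Moving}.
States satisfying E[atFloor U ¬doorOpen → atFloor]: {Floor2, DoorClosed, Ground, Moving}.

{Floor2, DoorClosed, Ground, Moving}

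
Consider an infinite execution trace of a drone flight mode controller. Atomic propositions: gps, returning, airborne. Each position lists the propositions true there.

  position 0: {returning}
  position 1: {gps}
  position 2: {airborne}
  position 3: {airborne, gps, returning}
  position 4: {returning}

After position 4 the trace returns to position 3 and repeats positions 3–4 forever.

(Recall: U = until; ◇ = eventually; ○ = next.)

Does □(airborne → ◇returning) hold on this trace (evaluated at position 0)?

Yes

airborne → ◇returning holds at every position 0..4, and those are all positions ever visited, so □(airborne → ◇returning) holds.
Positions where airborne holds: 2, 3.
Check ◇returning at each: 2→ok, 3→ok.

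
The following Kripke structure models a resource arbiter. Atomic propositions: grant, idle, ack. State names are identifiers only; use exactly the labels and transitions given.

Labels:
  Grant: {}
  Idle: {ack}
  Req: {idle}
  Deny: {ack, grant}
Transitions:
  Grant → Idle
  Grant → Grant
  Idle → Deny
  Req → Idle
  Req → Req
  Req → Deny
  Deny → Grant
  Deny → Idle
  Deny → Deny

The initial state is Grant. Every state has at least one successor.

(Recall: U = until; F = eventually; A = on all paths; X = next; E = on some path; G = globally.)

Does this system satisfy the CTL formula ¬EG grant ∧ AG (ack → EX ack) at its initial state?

States satisfying grant: {Deny}.
States satisfying EG grant: {Deny}.
States satisfying ¬EG grant: {Grant, Idle, Req}.
States satisfying ack → EX ack: {Grant, Idle, Req, Deny}.
States satisfying AG (ack → EX ack): {Grant, Idle, Req, Deny}.
States satisfying ¬EG grant ∧ AG (ack → EX ack): {Grant, Idle, Req}.
Grant ∈ Sat(¬EG grant ∧ AG (ack → EX ack)).

Satisfied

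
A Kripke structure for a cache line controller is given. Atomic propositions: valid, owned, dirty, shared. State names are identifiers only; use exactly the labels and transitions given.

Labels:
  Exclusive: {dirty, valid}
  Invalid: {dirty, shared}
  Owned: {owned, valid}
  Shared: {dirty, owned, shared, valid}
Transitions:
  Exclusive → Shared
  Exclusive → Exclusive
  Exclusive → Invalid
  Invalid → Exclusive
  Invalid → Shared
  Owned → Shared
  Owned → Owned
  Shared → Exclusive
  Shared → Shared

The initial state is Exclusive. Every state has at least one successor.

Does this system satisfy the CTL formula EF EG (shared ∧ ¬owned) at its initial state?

States satisfying EG (shared ∧ ¬owned): ∅.
States satisfying EF EG (shared ∧ ¬owned): ∅.
No suitable path/successor from Exclusive witnesses the formula.
Exclusive ∉ Sat(EF EG (shared ∧ ¬owned)).

Does not hold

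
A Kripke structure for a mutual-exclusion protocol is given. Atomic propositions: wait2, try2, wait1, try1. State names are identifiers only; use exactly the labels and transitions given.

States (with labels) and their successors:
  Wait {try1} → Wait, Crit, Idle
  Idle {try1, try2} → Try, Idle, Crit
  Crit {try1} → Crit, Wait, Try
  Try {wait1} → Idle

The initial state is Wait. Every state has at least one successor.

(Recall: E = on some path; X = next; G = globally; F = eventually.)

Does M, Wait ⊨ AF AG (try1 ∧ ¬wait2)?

States satisfying AG (try1 ∧ ¬wait2): ∅.
States satisfying AF AG (try1 ∧ ¬wait2): ∅.
There is a path from Wait along which AG (try1 ∧ ¬wait2) never holds.
Wait ∉ Sat(AF AG (try1 ∧ ¬wait2)).

No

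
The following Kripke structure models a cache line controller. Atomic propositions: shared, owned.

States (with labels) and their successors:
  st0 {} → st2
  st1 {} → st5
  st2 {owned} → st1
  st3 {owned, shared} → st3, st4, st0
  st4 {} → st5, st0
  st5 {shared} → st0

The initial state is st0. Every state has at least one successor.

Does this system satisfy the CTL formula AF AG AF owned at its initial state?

States satisfying AG AF owned: {st0, st1, st2, st3, st4, st5}.
States satisfying AF AG AF owned: {st0, st1, st2, st3, st4, st5}.
st0 ∈ Sat(AF AG AF owned).

Yes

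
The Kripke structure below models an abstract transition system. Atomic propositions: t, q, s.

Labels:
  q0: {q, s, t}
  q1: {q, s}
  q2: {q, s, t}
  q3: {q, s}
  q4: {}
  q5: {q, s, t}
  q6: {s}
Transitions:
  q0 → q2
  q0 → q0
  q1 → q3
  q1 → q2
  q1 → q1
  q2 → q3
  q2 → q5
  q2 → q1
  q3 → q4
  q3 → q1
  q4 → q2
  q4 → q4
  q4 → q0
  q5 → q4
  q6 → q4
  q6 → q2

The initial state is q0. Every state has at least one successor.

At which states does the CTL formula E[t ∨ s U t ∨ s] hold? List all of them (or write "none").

{q0, q1, q2, q3, q5, q6}

States satisfying t ∨ s: {q0, q1, q2, q3, q5, q6}.
States satisfying E[t ∨ s U t ∨ s]: {q0, q1, q2, q3, q5, q6}.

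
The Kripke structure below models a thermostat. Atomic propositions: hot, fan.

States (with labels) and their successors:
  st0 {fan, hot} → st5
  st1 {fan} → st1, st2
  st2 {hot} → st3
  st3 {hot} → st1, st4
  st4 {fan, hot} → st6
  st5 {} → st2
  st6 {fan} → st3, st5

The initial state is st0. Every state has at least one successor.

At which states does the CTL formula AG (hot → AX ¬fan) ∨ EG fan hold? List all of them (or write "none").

{st1}

States satisfying hot → AX ¬fan: {st0, st1, st2, st5, st6}.
States satisfying AG (hot → AX ¬fan): ∅.
States satisfying fan: {st0, st1, st4, st6}.
States satisfying EG fan: {st1}.
States satisfying AG (hot → AX ¬fan) ∨ EG fan: {st1}.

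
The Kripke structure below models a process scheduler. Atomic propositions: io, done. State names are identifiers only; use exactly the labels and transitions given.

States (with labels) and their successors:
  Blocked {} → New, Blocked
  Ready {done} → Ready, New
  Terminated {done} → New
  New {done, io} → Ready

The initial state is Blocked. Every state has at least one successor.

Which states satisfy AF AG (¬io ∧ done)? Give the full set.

States satisfying AG (¬io ∧ done): ∅.
States satisfying AF AG (¬io ∧ done): ∅.

none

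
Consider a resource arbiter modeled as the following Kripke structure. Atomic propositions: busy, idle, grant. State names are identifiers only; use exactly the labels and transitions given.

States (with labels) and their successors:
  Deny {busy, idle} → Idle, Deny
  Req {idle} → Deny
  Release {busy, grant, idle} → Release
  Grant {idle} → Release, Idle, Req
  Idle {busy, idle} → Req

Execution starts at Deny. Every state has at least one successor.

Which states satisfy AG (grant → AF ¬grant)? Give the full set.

States satisfying grant → AF ¬grant: {Deny, Req, Grant, Idle}.
States satisfying AG (grant → AF ¬grant): {Deny, Req, Idle}.

{Deny, Req, Idle}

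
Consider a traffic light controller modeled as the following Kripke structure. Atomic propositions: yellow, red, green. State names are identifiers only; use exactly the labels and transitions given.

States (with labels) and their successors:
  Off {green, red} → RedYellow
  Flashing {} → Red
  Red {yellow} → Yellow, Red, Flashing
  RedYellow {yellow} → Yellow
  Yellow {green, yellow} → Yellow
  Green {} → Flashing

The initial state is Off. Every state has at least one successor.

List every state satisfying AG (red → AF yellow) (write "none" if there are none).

States satisfying red → AF yellow: {Off, Flashing, Red, RedYellow, Yellow, Green}.
States satisfying AG (red → AF yellow): {Off, Flashing, Red, RedYellow, Yellow, Green}.

{Off, Flashing, Red, RedYellow, Yellow, Green}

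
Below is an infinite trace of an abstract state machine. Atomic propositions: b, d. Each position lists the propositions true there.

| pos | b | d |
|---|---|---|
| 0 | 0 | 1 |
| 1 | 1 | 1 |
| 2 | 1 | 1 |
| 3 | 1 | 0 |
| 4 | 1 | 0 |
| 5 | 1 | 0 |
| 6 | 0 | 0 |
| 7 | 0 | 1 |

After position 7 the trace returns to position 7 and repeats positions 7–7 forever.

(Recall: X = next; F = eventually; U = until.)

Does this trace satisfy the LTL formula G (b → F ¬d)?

b → F ¬d holds at every position 0..7, and those are all positions ever visited, so G (b → F ¬d) holds.
Positions where b holds: 1, 2, 3, 4, 5.
Check F ¬d at each: 1→ok, 2→ok, 3→ok, 4→ok, 5→ok.

Satisfied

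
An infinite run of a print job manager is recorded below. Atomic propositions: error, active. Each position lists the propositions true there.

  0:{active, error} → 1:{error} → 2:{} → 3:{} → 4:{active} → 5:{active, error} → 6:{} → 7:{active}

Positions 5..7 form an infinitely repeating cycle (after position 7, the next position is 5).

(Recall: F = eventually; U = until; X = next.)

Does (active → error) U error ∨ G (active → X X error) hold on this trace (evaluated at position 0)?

Satisfied

Walking from position 0: error first holds at position 0, and active → error holds at every earlier position along the way, so (active → error) U error holds.
active → X X error must hold at every position from 0 onward. It fails at position 0, so G (active → X X error) is false.
Positions where active holds: 0, 4, 5, 7.
Check X X error at each: 0→fails, 4→fails, 5→fails, 7→fails.
At position 0: (active → error) U error is true; G (active → X X error) is false; so (active → error) U error ∨ G (active → X X error) is true.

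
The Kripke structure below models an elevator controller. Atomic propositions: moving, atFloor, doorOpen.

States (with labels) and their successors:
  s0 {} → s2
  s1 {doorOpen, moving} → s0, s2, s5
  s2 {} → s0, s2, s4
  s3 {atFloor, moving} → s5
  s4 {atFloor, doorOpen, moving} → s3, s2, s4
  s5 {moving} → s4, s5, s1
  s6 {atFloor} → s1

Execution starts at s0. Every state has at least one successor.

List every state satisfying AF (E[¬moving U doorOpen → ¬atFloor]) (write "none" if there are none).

States satisfying E[¬moving U doorOpen → ¬atFloor]: {s0, s1, s2, s3, s5, s6}.
States satisfying AF (E[¬moving U doorOpen → ¬atFloor]): {s0, s1, s2, s3, s5, s6}.

{s0, s1, s2, s3, s5, s6}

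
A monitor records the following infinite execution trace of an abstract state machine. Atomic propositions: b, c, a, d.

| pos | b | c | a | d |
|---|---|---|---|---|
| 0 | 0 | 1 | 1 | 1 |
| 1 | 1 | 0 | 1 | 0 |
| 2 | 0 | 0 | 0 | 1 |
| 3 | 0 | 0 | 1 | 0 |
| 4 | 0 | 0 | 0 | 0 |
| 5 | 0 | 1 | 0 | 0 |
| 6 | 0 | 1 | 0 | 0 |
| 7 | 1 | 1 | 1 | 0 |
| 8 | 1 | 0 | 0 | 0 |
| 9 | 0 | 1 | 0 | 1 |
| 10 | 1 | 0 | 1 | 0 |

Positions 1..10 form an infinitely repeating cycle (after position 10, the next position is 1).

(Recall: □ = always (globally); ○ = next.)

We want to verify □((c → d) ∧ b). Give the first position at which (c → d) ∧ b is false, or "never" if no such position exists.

0

At position 0 the labels are {a, c, d}, so (c → d) ∧ b is false there. This is the first violation.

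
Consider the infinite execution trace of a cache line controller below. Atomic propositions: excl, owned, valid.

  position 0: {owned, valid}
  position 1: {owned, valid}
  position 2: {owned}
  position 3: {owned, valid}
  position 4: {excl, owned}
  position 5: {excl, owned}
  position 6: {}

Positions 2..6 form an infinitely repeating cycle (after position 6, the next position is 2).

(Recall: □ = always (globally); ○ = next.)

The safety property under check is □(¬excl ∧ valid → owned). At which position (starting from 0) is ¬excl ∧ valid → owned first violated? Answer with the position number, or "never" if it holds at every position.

¬excl ∧ valid → owned holds at every position 0..6, and those are all the positions the trace ever visits, so the invariant □(¬excl ∧ valid → owned) is never violated.

never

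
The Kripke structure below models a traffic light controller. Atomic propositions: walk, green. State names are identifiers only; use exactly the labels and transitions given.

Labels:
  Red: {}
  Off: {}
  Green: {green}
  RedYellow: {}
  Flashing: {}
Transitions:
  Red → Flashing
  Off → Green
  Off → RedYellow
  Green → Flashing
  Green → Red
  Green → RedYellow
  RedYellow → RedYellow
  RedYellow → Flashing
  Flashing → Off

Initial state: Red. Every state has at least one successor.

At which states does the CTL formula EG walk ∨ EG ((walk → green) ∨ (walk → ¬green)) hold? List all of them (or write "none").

States satisfying walk: ∅.
States satisfying EG walk: ∅.
States satisfying (walk → green) ∨ (walk → ¬green): {Red, Off, Green, RedYellow, Flashing}.
States satisfying EG ((walk → green) ∨ (walk → ¬green)): {Red, Off, Green, RedYellow, Flashing}.
States satisfying EG walk ∨ EG ((walk → green) ∨ (walk → ¬green)): {Red, Off, Green, RedYellow, Flashing}.

{Red, Off, Green, RedYellow, Flashing}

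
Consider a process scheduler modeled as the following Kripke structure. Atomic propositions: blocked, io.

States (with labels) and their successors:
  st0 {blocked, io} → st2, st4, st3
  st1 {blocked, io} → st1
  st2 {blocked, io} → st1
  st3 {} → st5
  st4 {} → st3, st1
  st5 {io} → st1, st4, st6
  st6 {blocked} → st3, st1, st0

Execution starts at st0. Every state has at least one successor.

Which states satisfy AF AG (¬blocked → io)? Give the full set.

{st1, st2}

States satisfying AG (¬blocked → io): {st1, st2}.
States satisfying AF AG (¬blocked → io): {st1, st2}.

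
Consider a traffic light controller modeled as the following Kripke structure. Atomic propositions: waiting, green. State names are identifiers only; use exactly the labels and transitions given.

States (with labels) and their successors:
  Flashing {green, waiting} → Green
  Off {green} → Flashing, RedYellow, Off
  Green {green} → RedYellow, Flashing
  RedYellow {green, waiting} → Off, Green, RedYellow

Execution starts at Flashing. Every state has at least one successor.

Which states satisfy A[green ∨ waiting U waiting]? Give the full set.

{Flashing, Green, RedYellow}

States satisfying green ∨ waiting: {Flashing, Off, Green, RedYellow}.
States satisfying waiting: {Flashing, RedYellow}.
States satisfying A[green ∨ waiting U waiting]: {Flashing, Green, RedYellow}.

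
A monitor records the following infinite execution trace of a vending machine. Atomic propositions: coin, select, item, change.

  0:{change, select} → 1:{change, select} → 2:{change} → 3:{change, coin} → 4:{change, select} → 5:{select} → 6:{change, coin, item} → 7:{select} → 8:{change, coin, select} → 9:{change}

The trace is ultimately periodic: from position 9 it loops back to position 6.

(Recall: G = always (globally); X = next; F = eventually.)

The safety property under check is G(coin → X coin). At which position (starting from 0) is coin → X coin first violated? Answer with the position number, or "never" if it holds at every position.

3

Check coin → X coin at each position in order: 0 ✓, 1 ✓, 2 ✓.
At position 3 the labels are {change, coin} and the next position 4 has {change, select}, so coin → X coin is false there. This is the first violation.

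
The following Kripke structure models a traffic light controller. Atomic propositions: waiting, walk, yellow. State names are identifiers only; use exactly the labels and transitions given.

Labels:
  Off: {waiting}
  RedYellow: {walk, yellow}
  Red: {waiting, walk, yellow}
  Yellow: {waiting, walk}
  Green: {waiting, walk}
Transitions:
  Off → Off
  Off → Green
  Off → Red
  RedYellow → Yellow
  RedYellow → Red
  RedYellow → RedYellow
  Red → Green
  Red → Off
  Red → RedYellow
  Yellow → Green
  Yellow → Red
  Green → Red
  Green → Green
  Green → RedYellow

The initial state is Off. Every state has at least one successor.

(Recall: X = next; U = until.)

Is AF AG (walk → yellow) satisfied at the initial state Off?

States satisfying AG (walk → yellow): ∅.
States satisfying AF AG (walk → yellow): ∅.
There is a path from Off along which AG (walk → yellow) never holds.
Off ∉ Sat(AF AG (walk → yellow)).

No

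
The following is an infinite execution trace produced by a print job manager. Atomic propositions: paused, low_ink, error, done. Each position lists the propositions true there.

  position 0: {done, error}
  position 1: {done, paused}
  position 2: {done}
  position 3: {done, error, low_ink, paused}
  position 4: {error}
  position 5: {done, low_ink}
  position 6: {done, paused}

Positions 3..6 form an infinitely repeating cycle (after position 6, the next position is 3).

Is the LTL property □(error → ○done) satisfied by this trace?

error → ○done must hold at every position from 0 onward. It fails at position 3, so □(error → ○done) is false.
Positions where error holds: 0, 3, 4.
Check ○done at each: 0→ok, 3→fails, 4→ok.

Does not hold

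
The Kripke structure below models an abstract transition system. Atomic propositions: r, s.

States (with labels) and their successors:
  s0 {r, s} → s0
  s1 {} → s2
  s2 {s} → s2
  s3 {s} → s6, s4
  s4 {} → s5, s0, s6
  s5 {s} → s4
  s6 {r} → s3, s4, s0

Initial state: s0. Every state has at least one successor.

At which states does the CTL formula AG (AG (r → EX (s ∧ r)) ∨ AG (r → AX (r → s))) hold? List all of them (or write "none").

States satisfying AG (r → EX (s ∧ r)) ∨ AG (r → AX (r → s)): {s0, s1, s2, s3, s4, s5, s6}.
States satisfying AG (AG (r → EX (s ∧ r)) ∨ AG (r → AX (r → s))): {s0, s1, s2, s3, s4, s5, s6}.

{s0, s1, s2, s3, s4, s5, s6}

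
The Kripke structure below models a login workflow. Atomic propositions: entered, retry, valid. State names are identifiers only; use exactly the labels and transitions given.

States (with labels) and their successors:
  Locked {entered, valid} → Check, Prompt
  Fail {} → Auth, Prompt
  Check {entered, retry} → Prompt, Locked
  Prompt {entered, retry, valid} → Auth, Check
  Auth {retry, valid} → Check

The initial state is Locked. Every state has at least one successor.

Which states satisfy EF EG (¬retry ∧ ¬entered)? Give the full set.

States satisfying EG (¬retry ∧ ¬entered): ∅.
States satisfying EF EG (¬retry ∧ ¬entered): ∅.

none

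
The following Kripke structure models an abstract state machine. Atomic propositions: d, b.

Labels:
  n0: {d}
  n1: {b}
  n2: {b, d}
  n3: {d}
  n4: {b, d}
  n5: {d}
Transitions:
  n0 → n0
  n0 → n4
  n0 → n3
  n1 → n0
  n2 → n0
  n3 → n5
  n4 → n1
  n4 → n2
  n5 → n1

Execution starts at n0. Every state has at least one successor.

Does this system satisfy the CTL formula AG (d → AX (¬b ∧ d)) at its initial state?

States satisfying d → AX (¬b ∧ d): {n1, n2, n3}.
States satisfying AG (d → AX (¬b ∧ d)): ∅.
n0 is reachable from n0 and violates d → AX (¬b ∧ d), so AG fails at n0.
n0 ∉ Sat(AG (d → AX (¬b ∧ d))).

Does not hold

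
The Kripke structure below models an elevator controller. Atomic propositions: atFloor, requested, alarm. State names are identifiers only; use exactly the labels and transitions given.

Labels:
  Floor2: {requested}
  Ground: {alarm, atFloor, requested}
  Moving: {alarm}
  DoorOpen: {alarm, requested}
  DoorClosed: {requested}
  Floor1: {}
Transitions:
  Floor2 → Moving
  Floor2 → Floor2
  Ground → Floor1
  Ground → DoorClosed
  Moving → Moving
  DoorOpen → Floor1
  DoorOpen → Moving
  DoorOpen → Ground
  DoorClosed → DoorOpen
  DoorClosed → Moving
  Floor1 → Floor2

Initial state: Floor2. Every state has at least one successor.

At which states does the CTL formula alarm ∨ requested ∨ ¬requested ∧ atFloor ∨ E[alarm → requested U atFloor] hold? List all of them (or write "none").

{Floor2, Ground, Moving, DoorOpen, DoorClosed}

States satisfying alarm ∨ requested: {Floor2, Ground, Moving, DoorOpen, DoorClosed}.
States satisfying ¬requested: {Moving, Floor1}.
States satisfying ¬requested ∧ atFloor: ∅.
States satisfying alarm ∨ requested ∨ ¬requested ∧ atFloor: {Floor2, Ground, Moving, DoorOpen, DoorClosed}.
States satisfying alarm → requested: {Floor2, Ground, DoorOpen, DoorClosed, Floor1}.
States satisfying atFloor: {Ground}.
States satisfying E[alarm → requested U atFloor]: {Ground, DoorOpen, DoorClosed}.
States satisfying alarm ∨ requested ∨ ¬requested ∧ atFloor ∨ E[alarm → requested U atFloor]: {Floor2, Ground, Moving, DoorOpen, DoorClosed}.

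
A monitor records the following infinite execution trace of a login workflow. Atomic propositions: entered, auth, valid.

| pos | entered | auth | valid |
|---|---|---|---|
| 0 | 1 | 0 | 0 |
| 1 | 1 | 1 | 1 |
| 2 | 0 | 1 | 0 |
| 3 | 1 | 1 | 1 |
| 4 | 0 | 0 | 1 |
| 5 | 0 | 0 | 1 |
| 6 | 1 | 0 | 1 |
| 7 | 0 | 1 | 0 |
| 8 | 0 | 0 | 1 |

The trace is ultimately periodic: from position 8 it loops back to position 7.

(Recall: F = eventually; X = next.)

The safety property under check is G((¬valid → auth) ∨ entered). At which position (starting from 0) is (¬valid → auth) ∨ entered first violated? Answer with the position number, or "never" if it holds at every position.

never

(¬valid → auth) ∨ entered holds at every position 0..8, and those are all the positions the trace ever visits, so the invariant G((¬valid → auth) ∨ entered) is never violated.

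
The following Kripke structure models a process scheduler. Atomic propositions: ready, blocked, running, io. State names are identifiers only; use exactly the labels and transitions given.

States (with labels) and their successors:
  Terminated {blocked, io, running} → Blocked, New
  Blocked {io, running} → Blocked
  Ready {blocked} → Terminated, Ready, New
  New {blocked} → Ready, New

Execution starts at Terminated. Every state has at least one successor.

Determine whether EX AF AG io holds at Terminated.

States satisfying AF AG io: {Blocked}.
States satisfying EX AF AG io: {Terminated, Blocked}.
Terminated ∈ Sat(EX AF AG io).

Holds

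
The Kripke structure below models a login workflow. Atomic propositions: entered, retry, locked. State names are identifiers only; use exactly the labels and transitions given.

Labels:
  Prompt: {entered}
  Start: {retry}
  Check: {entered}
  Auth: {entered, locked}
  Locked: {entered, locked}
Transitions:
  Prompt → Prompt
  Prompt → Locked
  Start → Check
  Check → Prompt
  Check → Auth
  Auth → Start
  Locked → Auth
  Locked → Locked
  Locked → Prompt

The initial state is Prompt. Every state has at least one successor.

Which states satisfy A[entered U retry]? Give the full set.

States satisfying entered: {Prompt, Check, Auth, Locked}.
States satisfying retry: {Start}.
States satisfying A[entered U retry]: {Start, Auth}.

{Start, Auth}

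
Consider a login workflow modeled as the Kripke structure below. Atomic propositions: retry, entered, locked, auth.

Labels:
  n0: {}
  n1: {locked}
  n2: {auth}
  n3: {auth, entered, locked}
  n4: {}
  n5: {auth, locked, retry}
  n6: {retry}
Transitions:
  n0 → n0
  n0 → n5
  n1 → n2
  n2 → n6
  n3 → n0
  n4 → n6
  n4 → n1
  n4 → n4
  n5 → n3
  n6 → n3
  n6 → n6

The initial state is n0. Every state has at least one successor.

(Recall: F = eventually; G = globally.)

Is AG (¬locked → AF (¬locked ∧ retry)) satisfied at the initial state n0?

States satisfying ¬locked → AF (¬locked ∧ retry): {n1, n2, n3, n5, n6}.
States satisfying AG (¬locked → AF (¬locked ∧ retry)): ∅.
n0 is reachable from n0 and violates ¬locked → AF (¬locked ∧ retry), so AG fails at n0.
n0 ∉ Sat(AG (¬locked → AF (¬locked ∧ retry))).

No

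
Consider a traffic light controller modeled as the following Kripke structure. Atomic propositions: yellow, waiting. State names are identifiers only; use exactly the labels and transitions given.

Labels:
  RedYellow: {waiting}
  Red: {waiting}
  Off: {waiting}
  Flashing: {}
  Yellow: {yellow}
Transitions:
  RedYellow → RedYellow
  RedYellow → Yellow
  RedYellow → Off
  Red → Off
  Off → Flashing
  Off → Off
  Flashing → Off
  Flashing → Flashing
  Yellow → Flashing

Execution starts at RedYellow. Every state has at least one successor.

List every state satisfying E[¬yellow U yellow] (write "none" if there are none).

States satisfying ¬yellow: {RedYellow, Red, Off, Flashing}.
States satisfying yellow: {Yellow}.
States satisfying E[¬yellow U yellow]: {RedYellow, Yellow}.

{RedYellow, Yellow}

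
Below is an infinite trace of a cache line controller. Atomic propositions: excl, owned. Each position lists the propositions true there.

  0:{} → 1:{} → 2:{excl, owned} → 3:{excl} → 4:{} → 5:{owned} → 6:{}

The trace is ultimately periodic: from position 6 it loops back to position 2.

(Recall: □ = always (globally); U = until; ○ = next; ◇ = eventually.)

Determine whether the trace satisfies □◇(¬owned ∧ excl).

Holds

◇(¬owned ∧ excl) holds at every position 0..6, and those are all positions ever visited, so □◇(¬owned ∧ excl) holds.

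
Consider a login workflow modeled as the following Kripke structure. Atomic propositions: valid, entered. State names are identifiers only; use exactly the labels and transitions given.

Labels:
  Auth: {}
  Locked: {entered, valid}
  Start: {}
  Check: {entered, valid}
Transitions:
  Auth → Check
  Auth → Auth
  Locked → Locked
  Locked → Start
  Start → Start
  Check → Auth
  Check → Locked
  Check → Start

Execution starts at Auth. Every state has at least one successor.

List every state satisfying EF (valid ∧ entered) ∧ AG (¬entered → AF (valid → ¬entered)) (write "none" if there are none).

States satisfying valid ∧ entered: {Locked, Check}.
States satisfying EF (valid ∧ entered): {Auth, Locked, Check}.
States satisfying ¬entered → AF (valid → ¬entered): {Auth, Locked, Start, Check}.
States satisfying AG (¬entered → AF (valid → ¬entered)): {Auth, Locked, Start, Check}.
States satisfying EF (valid ∧ entered) ∧ AG (¬entered → AF (valid → ¬entered)): {Auth, Locked, Check}.

{Auth, Locked, Check}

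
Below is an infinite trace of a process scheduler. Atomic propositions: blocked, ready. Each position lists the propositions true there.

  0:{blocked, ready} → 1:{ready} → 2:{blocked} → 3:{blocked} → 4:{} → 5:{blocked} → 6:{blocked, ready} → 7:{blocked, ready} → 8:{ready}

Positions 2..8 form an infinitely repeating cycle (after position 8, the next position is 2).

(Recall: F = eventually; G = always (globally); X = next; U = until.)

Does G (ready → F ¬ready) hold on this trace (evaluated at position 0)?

ready → F ¬ready holds at every position 0..8, and those are all positions ever visited, so G (ready → F ¬ready) holds.
Positions where ready holds: 0, 1, 6, 7, 8.
Check F ¬ready at each: 0→ok, 1→ok, 6→ok, 7→ok, 8→ok.

Holds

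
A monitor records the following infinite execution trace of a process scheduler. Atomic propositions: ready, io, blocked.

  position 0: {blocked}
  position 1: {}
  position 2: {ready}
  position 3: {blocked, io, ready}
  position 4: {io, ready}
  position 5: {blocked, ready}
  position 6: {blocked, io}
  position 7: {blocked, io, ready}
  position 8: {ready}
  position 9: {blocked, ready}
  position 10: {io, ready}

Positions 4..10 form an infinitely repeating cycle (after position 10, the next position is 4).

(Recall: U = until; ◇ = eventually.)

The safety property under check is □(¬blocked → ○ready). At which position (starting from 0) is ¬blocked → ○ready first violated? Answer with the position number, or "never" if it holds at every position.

never

¬blocked → ○ready holds at every position 0..10, and those are all the positions the trace ever visits, so the invariant □(¬blocked → ○ready) is never violated.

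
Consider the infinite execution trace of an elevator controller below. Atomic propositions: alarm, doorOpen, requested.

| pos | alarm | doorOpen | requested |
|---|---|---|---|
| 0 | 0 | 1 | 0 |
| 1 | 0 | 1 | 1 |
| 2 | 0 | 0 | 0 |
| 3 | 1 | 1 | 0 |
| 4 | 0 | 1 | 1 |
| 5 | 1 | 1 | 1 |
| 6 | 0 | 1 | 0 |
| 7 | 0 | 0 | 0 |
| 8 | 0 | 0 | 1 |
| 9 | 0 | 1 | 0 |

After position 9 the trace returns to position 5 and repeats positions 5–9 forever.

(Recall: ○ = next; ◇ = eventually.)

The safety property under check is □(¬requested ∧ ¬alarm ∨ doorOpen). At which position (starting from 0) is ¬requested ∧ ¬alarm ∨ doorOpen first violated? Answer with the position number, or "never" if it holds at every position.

8

Check ¬requested ∧ ¬alarm ∨ doorOpen at each position in order: 0 ✓, 1 ✓, 2 ✓, 3 ✓, 4 ✓, 5 ✓, 6 ✓, 7 ✓.
At position 8 the labels are {requested}, so ¬requested ∧ ¬alarm ∨ doorOpen is false there. This is the first violation.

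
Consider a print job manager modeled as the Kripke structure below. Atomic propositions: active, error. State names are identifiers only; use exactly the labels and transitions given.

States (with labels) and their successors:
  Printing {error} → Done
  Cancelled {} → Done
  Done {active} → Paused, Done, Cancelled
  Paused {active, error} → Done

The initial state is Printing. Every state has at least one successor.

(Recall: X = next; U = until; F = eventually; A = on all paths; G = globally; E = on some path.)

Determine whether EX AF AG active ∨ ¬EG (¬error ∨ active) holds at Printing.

Holds

States satisfying AF AG active: ∅.
States satisfying EX AF AG active: ∅.
States satisfying ¬error ∨ active: {Cancelled, Done, Paused}.
States satisfying EG (¬error ∨ active): {Cancelled, Done, Paused}.
States satisfying ¬EG (¬error ∨ active): {Printing}.
States satisfying EX AF AG active ∨ ¬EG (¬error ∨ active): {Printing}.
Printing ∈ Sat(EX AF AG active ∨ ¬EG (¬error ∨ active)).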